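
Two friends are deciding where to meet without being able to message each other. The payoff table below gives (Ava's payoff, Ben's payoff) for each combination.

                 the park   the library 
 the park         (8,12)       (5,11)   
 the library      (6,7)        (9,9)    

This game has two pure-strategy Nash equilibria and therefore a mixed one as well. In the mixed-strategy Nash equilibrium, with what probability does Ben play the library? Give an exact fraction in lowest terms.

Ben's mix q on the park must make Ava indifferent between the park and the library.
Ava's payoff from the park: 8q + 5(1−q). From the library: 6q + 9(1−q).
Set equal: 2q = 4(1−q) → q = 4/6 = 2/3.
Probability on the library is 1 − 2/3 = 1/3.

1/3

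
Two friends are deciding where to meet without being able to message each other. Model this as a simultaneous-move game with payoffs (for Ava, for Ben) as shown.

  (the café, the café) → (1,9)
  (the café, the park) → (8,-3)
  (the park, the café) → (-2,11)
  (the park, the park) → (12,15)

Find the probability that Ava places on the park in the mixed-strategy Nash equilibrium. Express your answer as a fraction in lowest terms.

Ava's mix p on the café must make Ben indifferent between the café and the park.
Ben's payoff from the café: 9p + 11(1−p). From the park: (-3)p + 15(1−p).
Set equal: 12p = 4(1−p) → p = 4/16 = 1/4.
Probability on the park is 1 − 1/4 = 3/4.

3/4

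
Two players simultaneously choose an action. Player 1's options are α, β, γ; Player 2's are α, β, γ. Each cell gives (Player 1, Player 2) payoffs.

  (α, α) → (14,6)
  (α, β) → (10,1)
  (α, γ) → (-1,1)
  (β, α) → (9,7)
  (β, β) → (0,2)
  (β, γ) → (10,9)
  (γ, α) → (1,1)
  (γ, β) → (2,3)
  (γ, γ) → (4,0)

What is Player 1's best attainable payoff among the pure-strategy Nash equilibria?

Both α is a pure NE (Player 1: 14 ≥ 9; Player 2: 6 ≥ 1). Player 1 gets 14.
(β, γ) is a pure NE (Player 1: 10 ≥ 4; Player 2: 9 ≥ 7). Player 1 gets 10.
Every other cell has a profitable deviation for at least one player. Highest of {14, 10} is 14.

14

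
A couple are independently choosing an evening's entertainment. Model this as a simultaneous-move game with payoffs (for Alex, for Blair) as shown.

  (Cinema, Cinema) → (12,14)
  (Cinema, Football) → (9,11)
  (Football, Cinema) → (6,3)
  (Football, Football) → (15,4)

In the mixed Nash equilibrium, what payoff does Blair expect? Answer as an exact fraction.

Alex mixes with probability p on Cinema, chosen so Blair is indifferent: 14p + 3(1−p) = 11p + 4(1−p) gives p = 1/4.
Blair's expected payoff is 14·1/4 + 3·3/4 = 23/4.

23/4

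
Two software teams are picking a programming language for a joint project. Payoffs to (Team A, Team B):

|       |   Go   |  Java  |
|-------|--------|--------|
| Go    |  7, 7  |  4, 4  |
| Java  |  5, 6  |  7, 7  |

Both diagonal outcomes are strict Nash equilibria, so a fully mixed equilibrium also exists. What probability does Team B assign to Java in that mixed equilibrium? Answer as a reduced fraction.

2/5

Team B's mix q on Go must make Team A indifferent between Go and Java.
Team A's payoff from Go: 7q + 4(1−q). From Java: 5q + 7(1−q).
Set equal: 2q = 3(1−q) → q = 3/5.
Probability on Java is 1 − 3/5 = 2/5.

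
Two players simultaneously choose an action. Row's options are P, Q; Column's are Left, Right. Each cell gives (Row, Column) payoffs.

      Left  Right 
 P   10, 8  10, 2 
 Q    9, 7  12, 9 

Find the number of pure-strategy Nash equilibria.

(P, Left): Row gets 10 (best alternative 9); Column gets 8 (best alternative 2). Neither deviates — NE.
(Q, Right): Row gets 12 (best alternative 10); Column gets 9 (best alternative 7). Neither deviates — NE.
(P, Right) is not a NE: Row would switch to Q (12 > 10).
No other cell survives both best-response checks, so there are 2 pure NE.

2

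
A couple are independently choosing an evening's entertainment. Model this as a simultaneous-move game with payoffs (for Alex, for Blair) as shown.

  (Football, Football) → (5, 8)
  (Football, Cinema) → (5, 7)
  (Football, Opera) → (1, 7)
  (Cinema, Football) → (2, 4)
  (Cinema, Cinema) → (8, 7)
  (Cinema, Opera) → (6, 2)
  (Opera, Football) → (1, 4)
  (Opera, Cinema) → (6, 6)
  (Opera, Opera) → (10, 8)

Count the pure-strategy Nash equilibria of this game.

Both Football: Alex gets 5 (best alternative 2); Blair gets 8 (best alternative 7). Neither deviates — NE.
Both Cinema: Alex gets 8 (best alternative 6); Blair gets 7 (best alternative 4). Neither deviates — NE.
Both Opera: Alex gets 10 (best alternative 6); Blair gets 8 (best alternative 6). Neither deviates — NE.
(Opera, Cinema) is not a NE: Alex would switch to Cinema (8 > 6).
No other cell survives both best-response checks, so there are 3 pure NE.

3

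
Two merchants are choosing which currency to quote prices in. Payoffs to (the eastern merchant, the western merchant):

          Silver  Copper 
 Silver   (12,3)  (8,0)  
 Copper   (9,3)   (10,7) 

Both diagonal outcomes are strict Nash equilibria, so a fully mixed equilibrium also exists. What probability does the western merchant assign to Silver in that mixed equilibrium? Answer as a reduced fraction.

The western merchant's mix q on Silver must make the eastern merchant indifferent between Silver and Copper.
The eastern merchant's payoff from Silver: 12q + 8(1−q). From Copper: 9q + 10(1−q).
Set equal: 3q = 2(1−q) → q = 2/5.

2/5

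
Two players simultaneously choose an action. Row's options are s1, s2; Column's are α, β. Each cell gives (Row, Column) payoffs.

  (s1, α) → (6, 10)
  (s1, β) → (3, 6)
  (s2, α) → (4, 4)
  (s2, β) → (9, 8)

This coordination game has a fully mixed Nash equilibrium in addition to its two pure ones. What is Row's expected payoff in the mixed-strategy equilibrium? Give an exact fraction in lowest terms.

Column mixes with probability q on α, chosen so Row is indifferent: 6q + 3(1−q) = 4q + 9(1−q) gives q = 3/4.
Row's expected payoff (from either row, since indifferent) is 6·3/4 + 3·1/4 = 21/4.

21/4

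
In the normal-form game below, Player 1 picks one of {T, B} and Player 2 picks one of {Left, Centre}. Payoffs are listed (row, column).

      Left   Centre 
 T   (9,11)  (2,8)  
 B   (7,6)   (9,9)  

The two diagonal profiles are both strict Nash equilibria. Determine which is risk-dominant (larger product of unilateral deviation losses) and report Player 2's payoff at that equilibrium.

At (T, Left): Player 1 loses 9 − 7 = 2 by deviating; Player 2 loses 11 − 8 = 3. Product = 2·3 = 6.
At (B, Centre): Player 1 loses 9 − 2 = 7 by deviating; Player 2 loses 9 − 6 = 3. Product = 7·3 = 21.
21 > 6, so (B, Centre) is risk-dominant. Player 2's payoff there is 9.

9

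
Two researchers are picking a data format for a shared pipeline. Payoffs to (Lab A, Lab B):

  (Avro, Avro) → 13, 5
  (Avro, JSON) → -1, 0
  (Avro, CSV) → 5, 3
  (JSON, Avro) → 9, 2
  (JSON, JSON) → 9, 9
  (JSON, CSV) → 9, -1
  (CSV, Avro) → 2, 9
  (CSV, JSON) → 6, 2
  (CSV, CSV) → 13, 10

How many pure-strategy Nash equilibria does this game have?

Both Avro: Lab A gets 13 (best alternative 9); Lab B gets 5 (best alternative 3). Neither deviates — NE.
Both JSON: Lab A gets 9 (best alternative 6); Lab B gets 9 (best alternative 2). Neither deviates — NE.
Both CSV: Lab A gets 13 (best alternative 9); Lab B gets 10 (best alternative 9). Neither deviates — NE.
(Avro, CSV) is not a NE: Lab A would switch to CSV (13 > 5).
No other cell survives both best-response checks, so there are 3 pure NE.

3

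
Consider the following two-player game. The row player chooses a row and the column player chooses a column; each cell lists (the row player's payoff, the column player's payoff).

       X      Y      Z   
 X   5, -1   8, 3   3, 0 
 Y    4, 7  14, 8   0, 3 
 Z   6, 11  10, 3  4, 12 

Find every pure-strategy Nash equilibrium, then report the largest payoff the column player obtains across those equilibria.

12

Both Y is a pure NE (the row player: 14 ≥ 10; the column player: 8 ≥ 7). The column player gets 8.
Both Z is a pure NE (the row player: 4 ≥ 3; the column player: 12 ≥ 11). The column player gets 12.
Every other cell has a profitable deviation for at least one player. Highest of {8, 12} is 12.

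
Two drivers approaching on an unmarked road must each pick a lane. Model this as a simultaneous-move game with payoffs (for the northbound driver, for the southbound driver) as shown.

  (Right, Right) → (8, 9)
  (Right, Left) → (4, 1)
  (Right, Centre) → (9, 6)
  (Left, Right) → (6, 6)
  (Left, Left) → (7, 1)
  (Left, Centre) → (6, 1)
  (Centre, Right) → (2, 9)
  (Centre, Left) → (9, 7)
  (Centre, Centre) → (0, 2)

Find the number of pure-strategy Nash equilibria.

1

Both Right: the northbound driver gets 8 (best alternative 6); the southbound driver gets 9 (best alternative 6). Neither deviates — NE.
Both Centre is not a NE: the northbound driver would switch to Right (9 > 0).
No other cell survives both best-response checks, so there is 1 pure NE.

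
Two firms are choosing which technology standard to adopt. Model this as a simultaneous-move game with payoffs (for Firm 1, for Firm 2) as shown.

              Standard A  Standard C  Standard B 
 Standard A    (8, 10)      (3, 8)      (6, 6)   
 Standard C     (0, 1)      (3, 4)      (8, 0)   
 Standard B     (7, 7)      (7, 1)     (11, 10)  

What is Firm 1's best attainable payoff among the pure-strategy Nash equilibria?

Both Standard A is a pure NE (Firm 1: 8 ≥ 7; Firm 2: 10 ≥ 8). Firm 1 gets 8.
Both Standard B is a pure NE (Firm 1: 11 ≥ 8; Firm 2: 10 ≥ 7). Firm 1 gets 11.
Every other cell has a profitable deviation for at least one player. Highest of {8, 11} is 11.

11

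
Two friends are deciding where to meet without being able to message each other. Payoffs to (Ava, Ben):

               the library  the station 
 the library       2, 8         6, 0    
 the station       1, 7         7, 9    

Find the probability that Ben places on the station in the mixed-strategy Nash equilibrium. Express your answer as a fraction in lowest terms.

Ben's mix q on the library must make Ava indifferent between the library and the station.
Ava's payoff from the library: 2q + 6(1−q). From the station: 1q + 7(1−q).
Set equal: 1q = 1(1−q) → q = 1/2.
Probability on the station is 1 − 1/2 = 1/2.

1/2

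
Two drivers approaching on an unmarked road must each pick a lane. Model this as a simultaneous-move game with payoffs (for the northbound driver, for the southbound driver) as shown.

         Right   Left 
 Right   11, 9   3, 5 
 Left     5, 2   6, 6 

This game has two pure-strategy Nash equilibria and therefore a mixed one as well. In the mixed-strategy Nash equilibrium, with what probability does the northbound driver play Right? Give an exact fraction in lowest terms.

1/2

The northbound driver's mix p on Right must make the southbound driver indifferent between Right and Left.
The southbound driver's payoff from Right: 9p + 2(1−p). From Left: 5p + 6(1−p).
Set equal: 4p = 4(1−p) → p = 4/8 = 1/2.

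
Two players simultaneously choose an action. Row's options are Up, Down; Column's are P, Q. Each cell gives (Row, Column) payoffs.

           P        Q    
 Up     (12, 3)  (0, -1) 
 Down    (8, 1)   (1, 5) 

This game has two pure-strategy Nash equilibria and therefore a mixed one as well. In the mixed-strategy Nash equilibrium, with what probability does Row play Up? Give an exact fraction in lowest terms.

Row's mix p on Up must make Column indifferent between P and Q.
Column's payoff from P: 3p + 1(1−p). From Q: (-1)p + 5(1−p).
Set equal: 4p = 4(1−p) → p = 4/8 = 1/2.

1/2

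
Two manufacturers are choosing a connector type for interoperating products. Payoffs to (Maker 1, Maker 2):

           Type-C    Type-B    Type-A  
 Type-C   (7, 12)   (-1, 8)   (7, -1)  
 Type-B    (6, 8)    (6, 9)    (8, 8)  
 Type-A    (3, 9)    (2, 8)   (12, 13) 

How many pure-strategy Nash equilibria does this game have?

Both Type-C: Maker 1 gets 7 (best alternative 6); Maker 2 gets 12 (best alternative 8). Neither deviates — NE.
Both Type-B: Maker 1 gets 6 (best alternative 2); Maker 2 gets 9 (best alternative 8). Neither deviates — NE.
Both Type-A: Maker 1 gets 12 (best alternative 8); Maker 2 gets 13 (best alternative 9). Neither deviates — NE.
(Type-A, Type-C) is not a NE: Maker 1 would switch to Type-C (7 > 3).
No other cell survives both best-response checks, so there are 3 pure NE.

3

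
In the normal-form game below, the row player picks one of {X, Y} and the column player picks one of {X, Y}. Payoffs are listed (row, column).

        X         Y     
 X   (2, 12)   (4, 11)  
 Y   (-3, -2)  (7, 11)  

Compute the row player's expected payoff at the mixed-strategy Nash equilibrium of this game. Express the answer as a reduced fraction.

13/4

The column player mixes with probability q on X, chosen so the row player is indifferent: 2q + 4(1−q) = (-3)q + 7(1−q) gives q = 3/8.
The row player's expected payoff (from either row, since indifferent) is 2·3/8 + 4·5/8 = 13/4.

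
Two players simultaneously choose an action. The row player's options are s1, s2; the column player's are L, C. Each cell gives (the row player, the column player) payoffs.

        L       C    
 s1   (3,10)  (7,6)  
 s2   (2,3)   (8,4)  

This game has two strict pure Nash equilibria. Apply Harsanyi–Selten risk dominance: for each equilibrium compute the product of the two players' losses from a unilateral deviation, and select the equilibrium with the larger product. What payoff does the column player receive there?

At (s1, L): the row player loses 3 − 2 = 1 by deviating; the column player loses 10 − 6 = 4. Product = 1·4 = 4.
At (s2, C): the row player loses 8 − 7 = 1 by deviating; the column player loses 4 − 3 = 1. Product = 1·1 = 1.
4 > 1, so (s1, L) is risk-dominant. The column player's payoff there is 10.

10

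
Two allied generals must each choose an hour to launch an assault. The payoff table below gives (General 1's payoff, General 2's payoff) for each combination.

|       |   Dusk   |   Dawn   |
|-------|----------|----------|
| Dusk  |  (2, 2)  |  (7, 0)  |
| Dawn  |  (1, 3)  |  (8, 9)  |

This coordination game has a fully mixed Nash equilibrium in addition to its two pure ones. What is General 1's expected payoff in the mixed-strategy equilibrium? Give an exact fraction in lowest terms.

9/2

General 2 mixes with probability q on Dusk, chosen so General 1 is indifferent: 2q + 7(1−q) = 1q + 8(1−q) gives q = 1/2.
General 1's expected payoff (from either row, since indifferent) is 2·1/2 + 7·1/2 = 9/2.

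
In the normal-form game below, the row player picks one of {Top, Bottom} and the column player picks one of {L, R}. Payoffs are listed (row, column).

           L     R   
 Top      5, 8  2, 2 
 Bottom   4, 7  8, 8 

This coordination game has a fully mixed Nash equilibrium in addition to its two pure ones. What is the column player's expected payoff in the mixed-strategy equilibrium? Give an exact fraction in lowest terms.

The row player mixes with probability p on Top, chosen so the column player is indifferent: 8p + 7(1−p) = 2p + 8(1−p) gives p = 1/7.
The column player's expected payoff is 8·1/7 + 7·6/7 = 50/7.

50/7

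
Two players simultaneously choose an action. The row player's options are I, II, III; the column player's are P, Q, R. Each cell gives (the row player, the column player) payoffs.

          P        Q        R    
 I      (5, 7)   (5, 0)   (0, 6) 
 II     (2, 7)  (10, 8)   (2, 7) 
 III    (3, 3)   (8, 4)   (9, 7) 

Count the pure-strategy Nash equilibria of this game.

(I, P): the row player gets 5 (best alternative 3); the column player gets 7 (best alternative 6). Neither deviates — NE.
(II, Q): the row player gets 10 (best alternative 8); the column player gets 8 (best alternative 7). Neither deviates — NE.
(III, R): the row player gets 9 (best alternative 2); the column player gets 7 (best alternative 4). Neither deviates — NE.
(II, P) is not a NE: the row player would switch to I (5 > 2).
No other cell survives both best-response checks, so there are 3 pure NE.

3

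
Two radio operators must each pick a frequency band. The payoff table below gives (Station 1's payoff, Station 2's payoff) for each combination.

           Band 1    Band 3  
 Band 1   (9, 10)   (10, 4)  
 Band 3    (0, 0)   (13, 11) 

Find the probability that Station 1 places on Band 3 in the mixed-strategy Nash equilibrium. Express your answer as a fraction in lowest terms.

Station 1's mix p on Band 1 must make Station 2 indifferent between Band 1 and Band 3.
Station 2's payoff from Band 1: 10p + 0(1−p). From Band 3: 4p + 11(1−p).
Set equal: 6p = 11(1−p) → p = 11/17.
Probability on Band 3 is 1 − 11/17 = 6/17.

6/17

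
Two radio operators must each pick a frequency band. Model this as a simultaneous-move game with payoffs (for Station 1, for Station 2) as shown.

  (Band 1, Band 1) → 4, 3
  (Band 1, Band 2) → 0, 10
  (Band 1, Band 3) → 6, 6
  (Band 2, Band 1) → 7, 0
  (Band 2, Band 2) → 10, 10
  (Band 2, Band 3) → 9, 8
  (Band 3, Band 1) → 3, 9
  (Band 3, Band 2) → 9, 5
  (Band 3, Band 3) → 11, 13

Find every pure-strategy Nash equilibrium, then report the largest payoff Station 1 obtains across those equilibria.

Both Band 2 is a pure NE (Station 1: 10 ≥ 9; Station 2: 10 ≥ 8). Station 1 gets 10.
Both Band 3 is a pure NE (Station 1: 11 ≥ 9; Station 2: 13 ≥ 9). Station 1 gets 11.
Every other cell has a profitable deviation for at least one player. Highest of {10, 11} is 11.

11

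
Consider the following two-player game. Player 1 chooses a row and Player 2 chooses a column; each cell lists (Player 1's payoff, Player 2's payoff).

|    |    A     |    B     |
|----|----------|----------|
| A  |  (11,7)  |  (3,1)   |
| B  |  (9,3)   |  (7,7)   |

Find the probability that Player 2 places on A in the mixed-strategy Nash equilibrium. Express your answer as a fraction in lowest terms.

Player 2's mix q on A must make Player 1 indifferent between A and B.
Player 1's payoff from A: 11q + 3(1−q). From B: 9q + 7(1−q).
Set equal: 2q = 4(1−q) → q = 4/6 = 2/3.

2/3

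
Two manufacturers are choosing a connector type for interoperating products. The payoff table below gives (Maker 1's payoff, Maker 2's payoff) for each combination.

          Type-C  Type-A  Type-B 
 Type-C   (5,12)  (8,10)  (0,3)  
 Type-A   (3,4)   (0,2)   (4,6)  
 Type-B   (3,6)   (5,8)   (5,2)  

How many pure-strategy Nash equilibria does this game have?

1

Both Type-C: Maker 1 gets 5 (best alternative 3); Maker 2 gets 12 (best alternative 10). Neither deviates — NE.
Both Type-B is not a NE: Maker 2 would switch to Type-A (8 > 2).
No other cell survives both best-response checks, so there is 1 pure NE.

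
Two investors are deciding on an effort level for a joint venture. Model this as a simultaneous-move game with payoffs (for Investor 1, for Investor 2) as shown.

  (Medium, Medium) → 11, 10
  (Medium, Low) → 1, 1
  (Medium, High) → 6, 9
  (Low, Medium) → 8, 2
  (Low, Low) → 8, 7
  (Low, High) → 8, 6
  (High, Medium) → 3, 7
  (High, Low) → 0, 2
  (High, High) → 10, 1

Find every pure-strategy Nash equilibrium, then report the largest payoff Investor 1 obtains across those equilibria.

11

Both Medium is a pure NE (Investor 1: 11 ≥ 8; Investor 2: 10 ≥ 9). Investor 1 gets 11.
Both Low is a pure NE (Investor 1: 8 ≥ 1; Investor 2: 7 ≥ 6). Investor 1 gets 8.
Every other cell has a profitable deviation for at least one player. Highest of {11, 8} is 11.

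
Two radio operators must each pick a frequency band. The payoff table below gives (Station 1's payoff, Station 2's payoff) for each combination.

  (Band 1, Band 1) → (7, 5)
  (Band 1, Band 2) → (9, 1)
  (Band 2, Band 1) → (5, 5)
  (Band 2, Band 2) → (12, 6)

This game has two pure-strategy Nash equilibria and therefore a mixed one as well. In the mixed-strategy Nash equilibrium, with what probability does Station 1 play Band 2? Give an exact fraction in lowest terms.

4/5

Station 1's mix p on Band 1 must make Station 2 indifferent between Band 1 and Band 2.
Station 2's payoff from Band 1: 5p + 5(1−p). From Band 2: 1p + 6(1−p).
Set equal: 4p = 1(1−p) → p = 1/5.
Probability on Band 2 is 1 − 1/5 = 4/5.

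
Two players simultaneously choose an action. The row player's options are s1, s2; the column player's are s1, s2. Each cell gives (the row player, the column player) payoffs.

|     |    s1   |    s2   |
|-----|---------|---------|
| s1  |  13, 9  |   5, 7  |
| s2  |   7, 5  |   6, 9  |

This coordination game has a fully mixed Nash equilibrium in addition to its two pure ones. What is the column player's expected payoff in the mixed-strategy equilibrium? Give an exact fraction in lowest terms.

23/3

The row player mixes with probability p on s1, chosen so the column player is indifferent: 9p + 5(1−p) = 7p + 9(1−p) gives p = 2/3.
The column player's expected payoff is 9·2/3 + 5·1/3 = 23/3.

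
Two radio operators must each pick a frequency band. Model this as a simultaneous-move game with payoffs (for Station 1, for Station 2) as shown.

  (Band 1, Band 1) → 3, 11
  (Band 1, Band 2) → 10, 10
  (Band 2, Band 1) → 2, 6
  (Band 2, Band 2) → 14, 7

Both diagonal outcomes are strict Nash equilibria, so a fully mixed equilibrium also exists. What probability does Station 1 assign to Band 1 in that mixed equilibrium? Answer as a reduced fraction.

1/2

Station 1's mix p on Band 1 must make Station 2 indifferent between Band 1 and Band 2.
Station 2's payoff from Band 1: 11p + 6(1−p). From Band 2: 10p + 7(1−p).
Set equal: 1p = 1(1−p) → p = 1/2.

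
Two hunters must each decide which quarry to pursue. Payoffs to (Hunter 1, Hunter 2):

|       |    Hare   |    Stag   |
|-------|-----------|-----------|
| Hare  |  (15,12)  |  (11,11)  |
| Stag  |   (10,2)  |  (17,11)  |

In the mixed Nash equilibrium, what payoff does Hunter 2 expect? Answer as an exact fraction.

11

Hunter 1 mixes with probability p on Hare, chosen so Hunter 2 is indifferent: 12p + 2(1−p) = 11p + 11(1−p) gives p = 9/10.
Hunter 2's expected payoff is 12·9/10 + 2·1/10 = 11.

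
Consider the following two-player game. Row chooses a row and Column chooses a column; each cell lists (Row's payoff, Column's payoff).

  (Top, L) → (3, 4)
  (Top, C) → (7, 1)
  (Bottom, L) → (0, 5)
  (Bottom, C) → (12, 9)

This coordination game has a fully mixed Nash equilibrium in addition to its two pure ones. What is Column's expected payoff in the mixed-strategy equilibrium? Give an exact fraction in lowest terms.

Row mixes with probability p on Top, chosen so Column is indifferent: 4p + 5(1−p) = 1p + 9(1−p) gives p = 4/7.
Column's expected payoff is 4·4/7 + 5·3/7 = 31/7.

31/7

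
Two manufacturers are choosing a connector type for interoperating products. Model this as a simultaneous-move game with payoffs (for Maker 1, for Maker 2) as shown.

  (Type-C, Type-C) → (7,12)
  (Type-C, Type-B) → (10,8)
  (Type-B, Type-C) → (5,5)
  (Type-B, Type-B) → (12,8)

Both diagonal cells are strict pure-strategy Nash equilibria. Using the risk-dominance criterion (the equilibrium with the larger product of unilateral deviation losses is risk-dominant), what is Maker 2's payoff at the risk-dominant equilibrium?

At both Type-C: Maker 1 loses 7 − 5 = 2 by deviating; Maker 2 loses 12 − 8 = 4. Product = 2·4 = 8.
At both Type-B: Maker 1 loses 12 − 10 = 2 by deviating; Maker 2 loses 8 − 5 = 3. Product = 2·3 = 6.
8 > 6, so both Type-C is risk-dominant. Maker 2's payoff there is 12.

12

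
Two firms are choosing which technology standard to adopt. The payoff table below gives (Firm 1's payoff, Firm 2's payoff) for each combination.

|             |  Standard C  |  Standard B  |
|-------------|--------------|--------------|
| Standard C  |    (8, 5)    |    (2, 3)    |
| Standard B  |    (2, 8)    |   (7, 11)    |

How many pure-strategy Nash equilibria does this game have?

2

Both Standard C: Firm 1 gets 8 (best alternative 2); Firm 2 gets 5 (best alternative 3). Neither deviates — NE.
Both Standard B: Firm 1 gets 7 (best alternative 2); Firm 2 gets 11 (best alternative 8). Neither deviates — NE.
(Standard C, Standard B) is not a NE: Firm 1 would switch to Standard B (7 > 2).
No other cell survives both best-response checks, so there are 2 pure NE.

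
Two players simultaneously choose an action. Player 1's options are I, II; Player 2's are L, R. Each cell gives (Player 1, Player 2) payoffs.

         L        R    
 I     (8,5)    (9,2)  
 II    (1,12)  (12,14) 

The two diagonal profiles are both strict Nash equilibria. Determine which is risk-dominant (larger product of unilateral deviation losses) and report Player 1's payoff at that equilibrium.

8

At (I, L): Player 1 loses 8 − 1 = 7 by deviating; Player 2 loses 5 − 2 = 3. Product = 7·3 = 21.
At (II, R): Player 1 loses 12 − 9 = 3 by deviating; Player 2 loses 14 − 12 = 2. Product = 3·2 = 6.
21 > 6, so (I, L) is risk-dominant. Player 1's payoff there is 8.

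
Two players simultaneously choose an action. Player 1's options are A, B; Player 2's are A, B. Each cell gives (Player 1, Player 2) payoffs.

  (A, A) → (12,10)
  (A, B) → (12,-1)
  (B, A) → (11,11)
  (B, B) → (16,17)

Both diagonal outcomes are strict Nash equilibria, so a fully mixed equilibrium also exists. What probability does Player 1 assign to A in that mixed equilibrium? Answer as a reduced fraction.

6/17

Player 1's mix p on A must make Player 2 indifferent between A and B.
Player 2's payoff from A: 10p + 11(1−p). From B: (-1)p + 17(1−p).
Set equal: 11p = 6(1−p) → p = 6/17.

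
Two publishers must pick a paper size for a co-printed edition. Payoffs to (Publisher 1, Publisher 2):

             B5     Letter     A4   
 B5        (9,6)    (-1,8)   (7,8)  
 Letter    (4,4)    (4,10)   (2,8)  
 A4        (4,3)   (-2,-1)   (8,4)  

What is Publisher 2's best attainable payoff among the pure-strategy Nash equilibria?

10

Both Letter is a pure NE (Publisher 1: 4 ≥ -1; Publisher 2: 10 ≥ 8). Publisher 2 gets 10.
Both A4 is a pure NE (Publisher 1: 8 ≥ 7; Publisher 2: 4 ≥ 3). Publisher 2 gets 4.
Every other cell has a profitable deviation for at least one player. Highest of {10, 4} is 10.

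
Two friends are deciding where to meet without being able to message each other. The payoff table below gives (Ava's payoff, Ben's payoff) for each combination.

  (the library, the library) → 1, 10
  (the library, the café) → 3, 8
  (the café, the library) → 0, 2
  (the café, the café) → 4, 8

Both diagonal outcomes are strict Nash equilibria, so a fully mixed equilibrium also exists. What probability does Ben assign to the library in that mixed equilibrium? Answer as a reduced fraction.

Ben's mix q on the library must make Ava indifferent between the library and the café.
Ava's payoff from the library: 1q + 3(1−q). From the café: 0q + 4(1−q).
Set equal: 1q = 1(1−q) → q = 1/2.

1/2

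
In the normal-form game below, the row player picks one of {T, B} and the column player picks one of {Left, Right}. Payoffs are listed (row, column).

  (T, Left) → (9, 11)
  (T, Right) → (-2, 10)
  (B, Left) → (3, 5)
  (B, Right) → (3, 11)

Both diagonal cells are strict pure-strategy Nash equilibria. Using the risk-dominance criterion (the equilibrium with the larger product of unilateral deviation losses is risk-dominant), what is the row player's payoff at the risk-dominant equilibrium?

At (T, Left): the row player loses 9 − 3 = 6 by deviating; the column player loses 11 − 10 = 1. Product = 6·1 = 6.
At (B, Right): the row player loses 3 − (-2) = 5 by deviating; the column player loses 11 − 5 = 6. Product = 5·6 = 30.
30 > 6, so (B, Right) is risk-dominant. The row player's payoff there is 3.

3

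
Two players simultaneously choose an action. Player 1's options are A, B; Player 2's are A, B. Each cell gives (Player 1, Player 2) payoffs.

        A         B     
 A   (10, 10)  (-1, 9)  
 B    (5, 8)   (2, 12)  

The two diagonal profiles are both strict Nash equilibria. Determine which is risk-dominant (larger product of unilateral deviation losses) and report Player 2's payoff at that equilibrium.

At both A: Player 1 loses 10 − 5 = 5 by deviating; Player 2 loses 10 − 9 = 1. Product = 5·1 = 5.
At both B: Player 1 loses 2 − (-1) = 3 by deviating; Player 2 loses 12 − 8 = 4. Product = 3·4 = 12.
12 > 5, so both B is risk-dominant. Player 2's payoff there is 12.

12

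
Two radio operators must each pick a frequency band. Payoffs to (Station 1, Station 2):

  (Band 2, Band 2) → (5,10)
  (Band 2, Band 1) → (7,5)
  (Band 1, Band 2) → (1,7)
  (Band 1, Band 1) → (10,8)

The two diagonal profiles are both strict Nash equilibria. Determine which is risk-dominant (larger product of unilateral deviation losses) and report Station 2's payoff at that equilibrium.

10

At both Band 2: Station 1 loses 5 − 1 = 4 by deviating; Station 2 loses 10 − 5 = 5. Product = 4·5 = 20.
At both Band 1: Station 1 loses 10 − 7 = 3 by deviating; Station 2 loses 8 − 7 = 1. Product = 3·1 = 3.
20 > 3, so both Band 2 is risk-dominant. Station 2's payoff there is 10.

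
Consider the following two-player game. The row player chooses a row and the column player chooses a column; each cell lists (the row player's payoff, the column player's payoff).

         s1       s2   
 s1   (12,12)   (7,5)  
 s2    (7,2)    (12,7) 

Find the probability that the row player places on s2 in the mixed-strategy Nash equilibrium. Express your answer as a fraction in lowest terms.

The row player's mix p on s1 must make the column player indifferent between s1 and s2.
The column player's payoff from s1: 12p + 2(1−p). From s2: 5p + 7(1−p).
Set equal: 7p = 5(1−p) → p = 5/12.
Probability on s2 is 1 − 5/12 = 7/12.

7/12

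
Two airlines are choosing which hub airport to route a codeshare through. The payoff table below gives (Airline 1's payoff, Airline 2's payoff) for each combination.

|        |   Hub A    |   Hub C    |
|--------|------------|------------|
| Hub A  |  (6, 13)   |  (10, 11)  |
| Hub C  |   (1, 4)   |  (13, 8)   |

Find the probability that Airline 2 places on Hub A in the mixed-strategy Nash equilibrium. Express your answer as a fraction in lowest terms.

Airline 2's mix q on Hub A must make Airline 1 indifferent between Hub A and Hub C.
Airline 1's payoff from Hub A: 6q + 10(1−q). From Hub C: 1q + 13(1−q).
Set equal: 5q = 3(1−q) → q = 3/8.

3/8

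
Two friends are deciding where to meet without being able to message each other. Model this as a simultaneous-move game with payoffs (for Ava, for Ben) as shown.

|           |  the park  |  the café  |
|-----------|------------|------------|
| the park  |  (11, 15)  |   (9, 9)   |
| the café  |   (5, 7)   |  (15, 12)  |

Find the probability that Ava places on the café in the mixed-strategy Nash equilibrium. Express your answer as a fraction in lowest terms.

6/11

Ava's mix p on the park must make Ben indifferent between the park and the café.
Ben's payoff from the park: 15p + 7(1−p). From the café: 9p + 12(1−p).
Set equal: 6p = 5(1−p) → p = 5/11.
Probability on the café is 1 − 5/11 = 6/11.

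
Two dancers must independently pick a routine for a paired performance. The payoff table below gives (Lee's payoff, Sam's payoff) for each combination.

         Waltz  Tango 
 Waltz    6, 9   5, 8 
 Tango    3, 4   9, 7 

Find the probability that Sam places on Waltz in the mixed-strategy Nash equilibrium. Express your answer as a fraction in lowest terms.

Sam's mix q on Waltz must make Lee indifferent between Waltz and Tango.
Lee's payoff from Waltz: 6q + 5(1−q). From Tango: 3q + 9(1−q).
Set equal: 3q = 4(1−q) → q = 4/7.

4/7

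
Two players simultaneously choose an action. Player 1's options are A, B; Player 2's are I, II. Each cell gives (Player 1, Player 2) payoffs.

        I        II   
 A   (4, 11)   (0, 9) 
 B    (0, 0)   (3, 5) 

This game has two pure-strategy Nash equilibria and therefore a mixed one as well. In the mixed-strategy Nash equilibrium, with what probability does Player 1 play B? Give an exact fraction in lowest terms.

Player 1's mix p on A must make Player 2 indifferent between I and II.
Player 2's payoff from I: 11p + 0(1−p). From II: 9p + 5(1−p).
Set equal: 2p = 5(1−p) → p = 5/7.
Probability on B is 1 − 5/7 = 2/7.

2/7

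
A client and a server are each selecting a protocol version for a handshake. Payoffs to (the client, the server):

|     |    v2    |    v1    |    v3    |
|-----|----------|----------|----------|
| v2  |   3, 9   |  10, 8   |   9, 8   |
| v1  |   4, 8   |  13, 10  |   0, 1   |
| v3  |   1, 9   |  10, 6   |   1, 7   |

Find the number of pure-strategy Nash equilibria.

1

Both v1: the client gets 13 (best alternative 10); the server gets 10 (best alternative 8). Neither deviates — NE.
Both v3 is not a NE: the client would switch to v2 (9 > 1).
No other cell survives both best-response checks, so there is 1 pure NE.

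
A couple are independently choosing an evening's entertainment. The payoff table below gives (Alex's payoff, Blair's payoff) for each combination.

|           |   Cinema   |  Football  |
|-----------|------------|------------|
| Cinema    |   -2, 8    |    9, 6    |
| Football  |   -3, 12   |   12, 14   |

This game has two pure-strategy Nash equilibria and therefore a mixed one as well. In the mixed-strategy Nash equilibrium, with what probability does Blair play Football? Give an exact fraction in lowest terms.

Blair's mix q on Cinema must make Alex indifferent between Cinema and Football.
Alex's payoff from Cinema: (-2)q + 9(1−q). From Football: (-3)q + 12(1−q).
Set equal: 1q = 3(1−q) → q = 3/4.
Probability on Football is 1 − 3/4 = 1/4.

1/4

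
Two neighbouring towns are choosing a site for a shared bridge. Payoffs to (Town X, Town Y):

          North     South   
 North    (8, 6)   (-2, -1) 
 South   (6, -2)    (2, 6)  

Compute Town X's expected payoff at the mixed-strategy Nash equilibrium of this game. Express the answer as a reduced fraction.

14/3

Town Y mixes with probability q on North, chosen so Town X is indifferent: 8q + (-2)(1−q) = 6q + 2(1−q) gives q = 2/3.
Town X's expected payoff (from either row, since indifferent) is 8·2/3 + (-2)·1/3 = 14/3.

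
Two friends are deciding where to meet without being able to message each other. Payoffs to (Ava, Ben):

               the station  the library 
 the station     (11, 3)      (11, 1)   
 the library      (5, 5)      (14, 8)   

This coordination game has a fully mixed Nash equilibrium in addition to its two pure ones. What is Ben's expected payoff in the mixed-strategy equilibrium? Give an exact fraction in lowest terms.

19/5

Ava mixes with probability p on the station, chosen so Ben is indifferent: 3p + 5(1−p) = 1p + 8(1−p) gives p = 3/5.
Ben's expected payoff is 3·3/5 + 5·2/5 = 19/5.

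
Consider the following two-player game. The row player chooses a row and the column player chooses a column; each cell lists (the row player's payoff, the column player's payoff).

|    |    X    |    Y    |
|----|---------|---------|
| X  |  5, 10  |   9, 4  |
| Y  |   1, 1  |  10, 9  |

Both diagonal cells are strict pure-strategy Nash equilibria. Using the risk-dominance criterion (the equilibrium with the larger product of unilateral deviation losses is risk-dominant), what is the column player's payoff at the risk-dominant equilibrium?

10

At both X: the row player loses 5 − 1 = 4 by deviating; the column player loses 10 − 4 = 6. Product = 4·6 = 24.
At both Y: the row player loses 10 − 9 = 1 by deviating; the column player loses 9 − 1 = 8. Product = 1·8 = 8.
24 > 8, so both X is risk-dominant. The column player's payoff there is 10.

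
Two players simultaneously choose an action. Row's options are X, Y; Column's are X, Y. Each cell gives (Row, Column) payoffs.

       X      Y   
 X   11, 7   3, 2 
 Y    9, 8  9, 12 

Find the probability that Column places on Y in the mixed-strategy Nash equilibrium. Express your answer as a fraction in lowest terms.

1/4

Column's mix q on X must make Row indifferent between X and Y.
Row's payoff from X: 11q + 3(1−q). From Y: 9q + 9(1−q).
Set equal: 2q = 6(1−q) → q = 6/8 = 3/4.
Probability on Y is 1 − 3/4 = 1/4.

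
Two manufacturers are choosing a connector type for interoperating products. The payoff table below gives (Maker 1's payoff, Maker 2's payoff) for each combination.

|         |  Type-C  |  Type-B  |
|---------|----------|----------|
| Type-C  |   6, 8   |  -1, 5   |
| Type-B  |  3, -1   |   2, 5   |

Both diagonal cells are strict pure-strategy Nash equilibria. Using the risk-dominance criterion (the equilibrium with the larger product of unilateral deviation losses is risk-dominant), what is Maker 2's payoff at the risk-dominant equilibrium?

At both Type-C: Maker 1 loses 6 − 3 = 3 by deviating; Maker 2 loses 8 − 5 = 3. Product = 3·3 = 9.
At both Type-B: Maker 1 loses 2 − (-1) = 3 by deviating; Maker 2 loses 5 − (-1) = 6. Product = 3·6 = 18.
18 > 9, so both Type-B is risk-dominant. Maker 2's payoff there is 5.

5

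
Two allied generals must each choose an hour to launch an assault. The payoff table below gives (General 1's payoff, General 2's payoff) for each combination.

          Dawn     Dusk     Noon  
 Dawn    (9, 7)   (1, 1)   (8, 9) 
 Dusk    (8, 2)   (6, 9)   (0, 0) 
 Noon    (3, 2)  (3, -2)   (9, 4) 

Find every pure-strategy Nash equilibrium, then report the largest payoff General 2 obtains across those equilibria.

Both Dusk is a pure NE (General 1: 6 ≥ 3; General 2: 9 ≥ 2). General 2 gets 9.
Both Noon is a pure NE (General 1: 9 ≥ 8; General 2: 4 ≥ 2). General 2 gets 4.
Every other cell has a profitable deviation for at least one player. Highest of {9, 4} is 9.

9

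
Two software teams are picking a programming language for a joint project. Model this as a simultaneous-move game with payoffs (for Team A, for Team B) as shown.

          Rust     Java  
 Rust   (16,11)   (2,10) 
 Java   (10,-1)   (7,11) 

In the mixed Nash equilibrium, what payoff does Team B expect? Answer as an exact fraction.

Team A mixes with probability p on Rust, chosen so Team B is indifferent: 11p + (-1)(1−p) = 10p + 11(1−p) gives p = 12/13.
Team B's expected payoff is 11·12/13 + (-1)·1/13 = 131/13.

131/13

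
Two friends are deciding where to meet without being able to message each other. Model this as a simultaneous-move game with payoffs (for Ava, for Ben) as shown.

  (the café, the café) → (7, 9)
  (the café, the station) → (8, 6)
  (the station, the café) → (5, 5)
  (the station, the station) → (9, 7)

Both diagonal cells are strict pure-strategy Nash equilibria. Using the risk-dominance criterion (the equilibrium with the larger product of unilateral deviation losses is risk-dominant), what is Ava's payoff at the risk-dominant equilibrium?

7

At both the café: Ava loses 7 − 5 = 2 by deviating; Ben loses 9 − 6 = 3. Product = 2·3 = 6.
At both the station: Ava loses 9 − 8 = 1 by deviating; Ben loses 7 − 5 = 2. Product = 1·2 = 2.
6 > 2, so both the café is risk-dominant. Ava's payoff there is 7.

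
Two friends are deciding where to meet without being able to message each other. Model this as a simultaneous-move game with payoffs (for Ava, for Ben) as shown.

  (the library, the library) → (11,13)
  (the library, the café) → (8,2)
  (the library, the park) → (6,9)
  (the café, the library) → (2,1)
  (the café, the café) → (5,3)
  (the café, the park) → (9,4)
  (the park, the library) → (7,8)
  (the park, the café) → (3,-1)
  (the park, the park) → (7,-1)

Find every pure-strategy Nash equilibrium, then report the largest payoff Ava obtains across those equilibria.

11

Both the library is a pure NE (Ava: 11 ≥ 7; Ben: 13 ≥ 9). Ava gets 11.
(the café, the park) is a pure NE (Ava: 9 ≥ 7; Ben: 4 ≥ 3). Ava gets 9.
Every other cell has a profitable deviation for at least one player. Highest of {11, 9} is 11.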